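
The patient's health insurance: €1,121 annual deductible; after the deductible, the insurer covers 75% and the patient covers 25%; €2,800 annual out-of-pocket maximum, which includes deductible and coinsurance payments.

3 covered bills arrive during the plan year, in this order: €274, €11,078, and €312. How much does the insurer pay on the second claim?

Claim 1 — €274: all of it applies to the deductible. Patient pays €274; OOP now €274. Plan pays €274 − €274 = €0.
Claim 2 — €11,078: €847 to deductible, leaving €10,231; 25% of €10,231 = €2,557.75. Together that's €847 + €2,557.75 = €3,404.75. OOP would hit €3,678.75 > €2,800, so the cap limits the patient to €2,800 − €274 = €2,526. Insurer: €11,078 − €2,526 = €8,552.

€8,552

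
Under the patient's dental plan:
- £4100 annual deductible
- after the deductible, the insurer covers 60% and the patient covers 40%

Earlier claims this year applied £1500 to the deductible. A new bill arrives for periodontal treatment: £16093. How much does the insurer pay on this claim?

Remaining deductible: £4100 − £1500 = £2600.
After the £2600 deductible portion, £16093 − £2600 = £13493 is subject to coinsurance.
Patient's 40% share of £13493 is £5397.20.
So the patient owes £2600 + £5397.20 = £7997.20.
The plan picks up £16093 − £7997.20 = £8095.80.

£8095.80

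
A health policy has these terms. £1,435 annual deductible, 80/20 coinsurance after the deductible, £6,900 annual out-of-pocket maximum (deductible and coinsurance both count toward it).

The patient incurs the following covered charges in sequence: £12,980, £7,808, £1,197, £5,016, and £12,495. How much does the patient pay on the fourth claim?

£1,003.20

Bill 1, £12,980: £1,435 finishes the deductible; £11,545 goes to coinsurance; coinsurance £11,545 × 20% = £2,309. Patient pays £3,744; OOP now £3,744.
Bill 2, £7,808: deductible met; 20% of £7,808 = £1,561.60. Cost to patient: £1,561.60. OOP to date £5,305.60.
Bill 3, £1,197: 20% coinsurance on £1,197 = £239.40. Patient owes £239.40 (running OOP £5,545).
Bill 4, £5,016: 20% coinsurance on £5,016 = £1,003.20. Patient owes £1,003.20 (running OOP £6,548.20).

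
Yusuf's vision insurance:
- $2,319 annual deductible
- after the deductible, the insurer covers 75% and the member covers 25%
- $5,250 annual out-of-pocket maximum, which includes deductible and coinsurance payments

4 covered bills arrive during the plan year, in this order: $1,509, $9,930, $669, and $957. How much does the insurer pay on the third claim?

#1 ($1,509): fully absorbed by the deductible. Member owes $1,509 (running OOP $1,509). Plan pays $1,509 − $1,509 = $0.
#2 ($9,930): $810 to deductible, leaving $9,120; coinsurance $9,120 × 25% = $2,280. Member owes $3,090 (running OOP $4,599). Plan pays $9,930 − $3,090 = $6,840.
#3 ($669): deductible already satisfied, so member's share is 25% × $669 = $167.25. Cost to member: $167.25. OOP to date $4,766.25. Plan pays $669 − $167.25 = $501.75.

$501.75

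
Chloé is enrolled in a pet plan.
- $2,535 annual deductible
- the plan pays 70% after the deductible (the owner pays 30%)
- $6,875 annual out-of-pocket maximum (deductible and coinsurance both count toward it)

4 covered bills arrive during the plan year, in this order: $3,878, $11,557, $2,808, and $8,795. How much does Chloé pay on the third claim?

$470

Claim 1 — $3,878: deductible takes $2,535, $1,343 remains; 30% of $1,343 = $402.90. Owner owes $2,937.90 (running OOP $2,937.90).
Claim 2 — $11,557: deductible already satisfied, so owner's share is 30% × $11,557 = $3,467.10. Owner pays $3,467.10; OOP now $6,405.
Claim 3 — $2,808: deductible met; 30% of $2,808 = $842.40. That would push OOP to $7,247.40, over the $6,875 cap, so owner pays $6,875 − $6,405 = $470.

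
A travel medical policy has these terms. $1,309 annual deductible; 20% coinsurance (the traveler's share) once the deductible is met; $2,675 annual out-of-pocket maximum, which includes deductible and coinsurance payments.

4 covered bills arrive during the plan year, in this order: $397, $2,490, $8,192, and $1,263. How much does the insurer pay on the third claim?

$7,141.60

Bill 1, $397: all of it applies to the deductible. Traveler pays $397; OOP now $397. Insurer: $397 − $397 = $0.
Bill 2, $2,490: deductible takes $912, $1,578 remains; 20% of $1,578 = $315.60. Traveler owes $1,227.60 (running OOP $1,624.60). Plan pays $2,490 − $1,227.60 = $1,262.40.
Bill 3, $8,192: deductible already satisfied, so traveler's share is 20% × $8,192 = $1,638.40. Adding that to $1,624.60 gives $3,263, past the $2,675 cap; traveler pays only $2,675 − $1,624.60 = $1,050.40. Insurer: $8,192 − $1,050.40 = $7,141.60.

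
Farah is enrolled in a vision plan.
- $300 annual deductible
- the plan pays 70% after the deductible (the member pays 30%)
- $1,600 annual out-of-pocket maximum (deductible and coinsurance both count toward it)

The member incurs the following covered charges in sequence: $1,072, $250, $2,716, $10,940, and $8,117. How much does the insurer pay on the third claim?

Claim 1 — $1,072: $300 finishes the deductible; $772 goes to coinsurance; coinsurance $772 × 30% = $231.60. Member pays $531.60; OOP now $531.60. Plan pays $1,072 − $531.60 = $540.40.
Claim 2 — $250: deductible met; 30% of $250 = $75. Member pays $75; OOP now $606.60. Plan pays $250 − $75 = $175.
Claim 3 — $2,716: deductible met; 30% of $2,716 = $814.80. Member pays $814.80; OOP now $1,421.40. Insurer: $2,716 − $814.80 = $1,901.20.

$1,901.20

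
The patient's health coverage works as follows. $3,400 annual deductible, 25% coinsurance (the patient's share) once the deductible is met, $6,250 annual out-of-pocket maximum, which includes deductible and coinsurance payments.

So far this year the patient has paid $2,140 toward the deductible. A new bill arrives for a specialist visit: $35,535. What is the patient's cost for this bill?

$2,140 of the $3,400 deductible is already met, leaving $1,260.
The remaining $34,275 (= $35,535 − $1,260) moves to coinsurance.
Coinsurance: $34,275 × 25% = $8,568.75.
So the patient owes $1,260 + $8,568.75 = $9,828.75 before any cap.
Year-to-date out-of-pocket would reach $2,140 + $9,828.75 = $11,968.75, above the $6,250 maximum, so the patient pays only $6,250 − $2,140 = $4,110.

$4,110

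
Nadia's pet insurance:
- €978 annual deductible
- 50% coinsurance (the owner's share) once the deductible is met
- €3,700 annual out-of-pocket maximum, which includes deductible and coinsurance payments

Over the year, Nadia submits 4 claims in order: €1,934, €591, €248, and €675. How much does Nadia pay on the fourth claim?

€337.50

#1 (€1,934): €978 to deductible, leaving €956; owner's 50% is €478. Cost to owner: €1,456. OOP to date €1,456.
#2 (€591): 50% coinsurance on €591 = €295.50. Owner pays €295.50; OOP now €1,751.50.
#3 (€248): 50% coinsurance on €248 = €124. Owner owes €124 (running OOP €1,875.50).
#4 (€675): 50% coinsurance on €675 = €337.50. Owner owes €337.50 (running OOP €2,213).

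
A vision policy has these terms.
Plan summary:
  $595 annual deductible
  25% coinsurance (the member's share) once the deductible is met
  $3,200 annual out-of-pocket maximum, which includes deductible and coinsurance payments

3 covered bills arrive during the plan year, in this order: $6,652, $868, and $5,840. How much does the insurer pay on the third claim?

Claim 1 — $6,652: $595 finishes the deductible; $6,057 goes to coinsurance; member's 25% is $1,514.25. Cost to member: $2,109.25. OOP to date $2,109.25. Insurer: $6,652 − $2,109.25 = $4,542.75.
Claim 2 — $868: deductible already satisfied, so member's share is 25% × $868 = $217. Member pays $217; OOP now $2,326.25. Plan pays $868 − $217 = $651.
Claim 3 — $5,840: deductible already satisfied, so member's share is 25% × $5,840 = $1,460. OOP would hit $3,786.25 > $3,200, so the cap limits the member to $3,200 − $2,326.25 = $873.75. Plan pays $5,840 − $873.75 = $4,966.25.

$4,966.25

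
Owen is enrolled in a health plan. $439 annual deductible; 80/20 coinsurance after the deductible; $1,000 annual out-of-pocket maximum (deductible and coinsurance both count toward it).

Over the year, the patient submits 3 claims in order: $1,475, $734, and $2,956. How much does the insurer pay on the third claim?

$2,749

Claim 1 — $1,475: deductible takes $439, $1,036 remains; patient's 20% is $207.20. Patient pays $646.20; OOP now $646.20. Insurer: $1,475 − $646.20 = $828.80.
Claim 2 — $734: 20% coinsurance on $734 = $146.80. Patient owes $146.80 (running OOP $793). Plan pays $734 − $146.80 = $587.20.
Claim 3 — $2,956: 20% coinsurance on $2,956 = $591.20. OOP would hit $1,384.20 > $1,000, so the cap limits the patient to $1,000 − $793 = $207. Insurer: $2,956 − $207 = $2,749.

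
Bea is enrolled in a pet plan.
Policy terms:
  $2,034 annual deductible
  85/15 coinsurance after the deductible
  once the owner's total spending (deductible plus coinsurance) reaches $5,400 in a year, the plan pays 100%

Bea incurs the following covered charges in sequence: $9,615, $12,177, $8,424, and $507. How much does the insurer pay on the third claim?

$8,021.70

Claim 1 — $9,615: $2,034 finishes the deductible; $7,581 goes to coinsurance; owner's 15% is $1,137.15. Owner owes $3,171.15 (running OOP $3,171.15). Insurer: $9,615 − $3,171.15 = $6,443.85.
Claim 2 — $12,177: deductible already satisfied, so owner's share is 15% × $12,177 = $1,826.55. Owner owes $1,826.55 (running OOP $4,997.70). Insurer: $12,177 − $1,826.55 = $10,350.45.
Claim 3 — $8,424: deductible met; 15% of $8,424 = $1,263.60. Adding that to $4,997.70 gives $6,261.30, past the $5,400 cap; owner pays only $5,400 − $4,997.70 = $402.30. Insurer: $8,424 − $402.30 = $8,021.70.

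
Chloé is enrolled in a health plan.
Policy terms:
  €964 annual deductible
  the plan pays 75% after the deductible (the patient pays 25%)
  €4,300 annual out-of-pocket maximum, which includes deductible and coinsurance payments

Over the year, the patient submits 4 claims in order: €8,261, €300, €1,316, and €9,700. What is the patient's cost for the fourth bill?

Bill 1, €8,261: €964 finishes the deductible; €7,297 goes to coinsurance; coinsurance €7,297 × 25% = €1,824.25. Patient pays €2,788.25; OOP now €2,788.25.
Bill 2, €300: deductible already satisfied, so patient's share is 25% × €300 = €75. Patient owes €75 (running OOP €2,863.25).
Bill 3, €1,316: 25% coinsurance on €1,316 = €329. Patient owes €329 (running OOP €3,192.25).
Bill 4, €9,700: 25% coinsurance on €9,700 = €2,425. OOP would hit €5,617.25 > €4,300, so the cap limits the patient to €4,300 − €3,192.25 = €1,107.75.

€1,107.75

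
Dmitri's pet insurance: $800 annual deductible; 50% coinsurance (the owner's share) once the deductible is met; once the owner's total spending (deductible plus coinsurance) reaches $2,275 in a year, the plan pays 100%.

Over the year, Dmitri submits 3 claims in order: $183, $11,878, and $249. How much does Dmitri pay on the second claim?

#1 ($183): fully absorbed by the deductible. Owner owes $183 (running OOP $183).
#2 ($11,878): $617 to deductible, leaving $11,261; coinsurance $11,261 × 50% = $5,630.50. Deductible plus coinsurance: $617 + $5,630.50 = $6,247.50. Adding that to $183 gives $6,430.50, past the $2,275 cap; owner pays only $2,275 − $183 = $2,092.

$2,092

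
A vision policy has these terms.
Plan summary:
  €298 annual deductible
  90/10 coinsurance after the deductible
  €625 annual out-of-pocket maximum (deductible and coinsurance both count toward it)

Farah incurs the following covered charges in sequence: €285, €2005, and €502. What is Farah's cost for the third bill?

Claim 1 (€285): all of it applies to the deductible. Member pays €285; OOP now €285.
Claim 2 (€2005): €13 finishes the deductible; €1992 goes to coinsurance; coinsurance €1992 × 10% = €199.20. Member pays €212.20; OOP now €497.20.
Claim 3 (€502): 10% coinsurance on €502 = €50.20. Member owes €50.20 (running OOP €547.40).

€50.20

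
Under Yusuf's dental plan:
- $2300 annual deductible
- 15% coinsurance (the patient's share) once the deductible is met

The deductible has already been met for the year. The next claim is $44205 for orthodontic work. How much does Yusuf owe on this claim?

$6630.75

With the deductible met, the entire $44205 is subject to coinsurance.
Patient's 15% share of $44205 is $6630.75.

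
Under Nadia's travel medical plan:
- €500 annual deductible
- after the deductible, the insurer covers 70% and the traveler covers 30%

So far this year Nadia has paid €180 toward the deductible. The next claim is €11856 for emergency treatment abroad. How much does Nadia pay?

€3780.80

€180 of the €500 deductible is already met, leaving €320.
The remaining €11536 (= €11856 − €320) moves to coinsurance.
Coinsurance: €11536 × 30% = €3460.80.
That puts the traveler's cost at €320 + €3460.80 = €3780.80.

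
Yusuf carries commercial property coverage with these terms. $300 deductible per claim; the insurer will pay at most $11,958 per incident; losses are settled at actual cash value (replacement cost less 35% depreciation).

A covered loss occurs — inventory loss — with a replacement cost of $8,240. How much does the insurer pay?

Depreciate 35%: the covered value is $8,240 × 0.65 = $5,356.
Subtract the deductible: $5,356 − $300 = $5,056.
$5,056 ≤ $11,958, so the limit doesn't bind; insurer pays $5,056.

$5,056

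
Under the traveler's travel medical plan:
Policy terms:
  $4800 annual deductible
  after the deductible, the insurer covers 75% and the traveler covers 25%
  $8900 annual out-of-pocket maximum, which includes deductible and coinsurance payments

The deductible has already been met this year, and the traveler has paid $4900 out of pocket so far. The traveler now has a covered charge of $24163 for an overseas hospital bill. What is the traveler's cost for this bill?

$4000

With the deductible met, the entire $24163 is subject to coinsurance.
Traveler's 25% share of $24163 is $6040.75.
That would bring total out-of-pocket to $10940.75, past the $8900 cap. The traveler is capped at $8900 − $4900 = $4000 on this claim.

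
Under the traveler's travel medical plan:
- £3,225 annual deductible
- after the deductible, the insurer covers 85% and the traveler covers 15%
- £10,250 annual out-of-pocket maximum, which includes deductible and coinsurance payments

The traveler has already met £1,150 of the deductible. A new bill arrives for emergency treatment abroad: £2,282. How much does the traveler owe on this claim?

£2,106.05

£1,150 of the £3,225 deductible is already met, leaving £2,075.
That leaves £2,282 − £2,075 = £207 for coinsurance.
Coinsurance: £207 × 15% = £31.05.
So the traveler owes £2,075 + £31.05 = £2,106.05 before any cap.
Year-to-date out-of-pocket becomes £1,150 + £2,106.05 = £3,256.05, still under the £10,250 maximum, so no cap applies.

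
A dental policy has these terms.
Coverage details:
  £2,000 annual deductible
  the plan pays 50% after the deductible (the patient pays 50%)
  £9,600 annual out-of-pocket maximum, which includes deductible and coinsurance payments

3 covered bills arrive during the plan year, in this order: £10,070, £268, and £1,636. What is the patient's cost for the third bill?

£818

Claim 1 (£10,070): £2,000 finishes the deductible; £8,070 goes to coinsurance; coinsurance £8,070 × 50% = £4,035. Cost to patient: £6,035. OOP to date £6,035.
Claim 2 (£268): deductible met; 50% of £268 = £134. Patient pays £134; OOP now £6,169.
Claim 3 (£1,636): deductible already satisfied, so patient's share is 50% × £1,636 = £818. Cost to patient: £818. OOP to date £6,987.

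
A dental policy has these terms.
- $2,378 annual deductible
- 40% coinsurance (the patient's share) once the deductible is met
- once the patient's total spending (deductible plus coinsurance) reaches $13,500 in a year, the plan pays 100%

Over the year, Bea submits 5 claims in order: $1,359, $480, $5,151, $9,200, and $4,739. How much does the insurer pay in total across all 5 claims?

Claim 1 — $1,359: entire amount goes to the deductible. Patient owes $1,359 (running OOP $1,359). Plan pays $1,359 − $1,359 = $0.
Claim 2 — $480: all of it applies to the deductible. Cost to patient: $480. OOP to date $1,839. Plan pays $480 − $480 = $0.
Claim 3 — $5,151: deductible takes $539, $4,612 remains; 40% of $4,612 = $1,844.80. Cost to patient: $2,383.80. OOP to date $4,222.80. Plan pays $5,151 − $2,383.80 = $2,767.20.
Claim 4 — $9,200: deductible already satisfied, so patient's share is 40% × $9,200 = $3,680. Patient owes $3,680 (running OOP $7,902.80). Insurer: $9,200 − $3,680 = $5,520.
Claim 5 — $4,739: deductible already satisfied, so patient's share is 40% × $4,739 = $1,895.60. Cost to patient: $1,895.60. OOP to date $9,798.40. Plan pays $4,739 − $1,895.60 = $2,843.40.
Insurer total = bills − patient's total = $20,929 − $9,798.40 = $11,130.60.

$11,130.60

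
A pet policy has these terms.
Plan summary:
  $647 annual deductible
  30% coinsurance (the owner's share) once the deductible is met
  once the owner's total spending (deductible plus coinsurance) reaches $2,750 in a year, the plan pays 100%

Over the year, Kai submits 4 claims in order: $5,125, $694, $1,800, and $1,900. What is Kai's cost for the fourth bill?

$11.40

Claim 1 ($5,125): deductible takes $647, $4,478 remains; coinsurance $4,478 × 30% = $1,343.40. Owner pays $1,990.40; OOP now $1,990.40.
Claim 2 ($694): 30% coinsurance on $694 = $208.20. Cost to owner: $208.20. OOP to date $2,198.60.
Claim 3 ($1,800): 30% coinsurance on $1,800 = $540. Owner owes $540 (running OOP $2,738.60).
Claim 4 ($1,900): 30% coinsurance on $1,900 = $570. OOP would hit $3,308.60 > $2,750, so the cap limits the owner to $2,750 − $2,738.60 = $11.40.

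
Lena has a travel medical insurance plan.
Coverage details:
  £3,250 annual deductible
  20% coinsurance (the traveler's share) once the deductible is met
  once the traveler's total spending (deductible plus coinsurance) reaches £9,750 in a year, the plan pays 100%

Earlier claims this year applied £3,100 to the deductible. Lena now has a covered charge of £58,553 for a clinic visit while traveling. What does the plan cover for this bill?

£51,903

Deductible still to meet: £3,250 − £3,100 = £150.
That leaves £58,553 − £150 = £58,403 for coinsurance.
Traveler's 20% share of £58,403 is £11,680.60.
So the traveler owes £150 + £11,680.60 = £11,830.60 before any cap.
Adding £11,830.60 to the £3,100 already spent would give £14,930.60, which exceeds the £9,750 cap; the traveler pays just £9,750 − £3,100 = £6,650.
The plan picks up £58,553 − £6,650 = £51,903.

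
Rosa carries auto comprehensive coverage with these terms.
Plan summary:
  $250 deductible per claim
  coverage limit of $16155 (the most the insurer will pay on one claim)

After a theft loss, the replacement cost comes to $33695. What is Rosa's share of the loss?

$17540

After the deductible, $33695 − $250 = $33445 remains.
Since $33445 > $16155, the payout is capped at $16155.
Policyholder's share is the uncovered remainder: $33695 − $16155 = $17540.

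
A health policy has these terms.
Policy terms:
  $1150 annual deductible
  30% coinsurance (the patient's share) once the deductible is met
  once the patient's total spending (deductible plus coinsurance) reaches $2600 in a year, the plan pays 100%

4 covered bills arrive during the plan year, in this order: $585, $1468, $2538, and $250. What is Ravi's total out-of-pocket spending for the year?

$2257.30

Bill 1, $585: all of it applies to the deductible. Cost to patient: $585. OOP to date $585.
Bill 2, $1468: $565 finishes the deductible; $903 goes to coinsurance; patient's 30% is $270.90. Cost to patient: $835.90. OOP to date $1420.90.
Bill 3, $2538: deductible met; 30% of $2538 = $761.40. Cost to patient: $761.40. OOP to date $2182.30.
Bill 4, $250: deductible already satisfied, so patient's share is 30% × $250 = $75. Patient owes $75 (running OOP $2257.30).
Summing the patient's payments: $585 + $835.90 + $761.40 + $75 = $2257.30.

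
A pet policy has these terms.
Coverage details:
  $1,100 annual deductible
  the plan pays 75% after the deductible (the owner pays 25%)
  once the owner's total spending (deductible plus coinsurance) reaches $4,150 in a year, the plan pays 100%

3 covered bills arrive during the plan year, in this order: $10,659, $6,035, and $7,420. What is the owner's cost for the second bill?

$660.25

Claim 1 — $10,659: $1,100 finishes the deductible; $9,559 goes to coinsurance; coinsurance $9,559 × 25% = $2,389.75. Owner owes $3,489.75 (running OOP $3,489.75).
Claim 2 — $6,035: deductible already satisfied, so owner's share is 25% × $6,035 = $1,508.75. Adding that to $3,489.75 gives $4,998.50, past the $4,150 cap; owner pays only $4,150 − $3,489.75 = $660.25.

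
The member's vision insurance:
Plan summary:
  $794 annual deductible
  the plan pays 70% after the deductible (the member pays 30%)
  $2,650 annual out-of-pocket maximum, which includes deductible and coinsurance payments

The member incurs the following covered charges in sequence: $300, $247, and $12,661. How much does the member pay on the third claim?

Claim 1 ($300): entire amount goes to the deductible. Member owes $300 (running OOP $300).
Claim 2 ($247): entire amount goes to the deductible. Cost to member: $247. OOP to date $547.
Claim 3 ($12,661): $247 finishes the deductible; $12,414 goes to coinsurance; coinsurance $12,414 × 30% = $3,724.20. Together that's $247 + $3,724.20 = $3,971.20. That would push OOP to $4,518.20, over the $2,650 cap, so member pays $2,650 − $547 = $2,103.

$2,103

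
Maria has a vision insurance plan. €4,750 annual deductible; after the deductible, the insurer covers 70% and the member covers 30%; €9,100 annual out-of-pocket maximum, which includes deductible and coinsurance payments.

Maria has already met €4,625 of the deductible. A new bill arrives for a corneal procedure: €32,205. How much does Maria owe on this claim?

€4,475

€4,625 of the €4,750 deductible is already met, leaving €125.
That leaves €32,205 − €125 = €32,080 for coinsurance.
30% of €32,080 = €9,624 falls to the member.
That puts the member's cost at €125 + €9,624 = €9,749 before any cap.
Adding €9,749 to the €4,625 already spent would give €14,374, which exceeds the €9,100 cap; the member pays just €9,100 − €4,625 = €4,475.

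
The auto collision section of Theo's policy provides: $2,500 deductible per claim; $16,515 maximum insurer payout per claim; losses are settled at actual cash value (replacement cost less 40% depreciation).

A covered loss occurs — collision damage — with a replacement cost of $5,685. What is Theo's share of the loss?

Actual cash value after 40% depreciation: $5,685 × 60% = $3,411.
After the deductible, $3,411 − $2,500 = $911 remains.
$911 ≤ $16,515, so the limit doesn't bind; insurer pays $911.
The driver bears the rest of the original loss: $5,685 − $911 = $4,774.

$4,774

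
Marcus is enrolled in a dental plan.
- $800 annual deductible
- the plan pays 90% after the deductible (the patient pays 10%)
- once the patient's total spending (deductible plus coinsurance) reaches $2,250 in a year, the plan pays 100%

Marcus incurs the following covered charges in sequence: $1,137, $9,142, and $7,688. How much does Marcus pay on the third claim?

$502.10

Bill 1, $1,137: $800 finishes the deductible; $337 goes to coinsurance; coinsurance $337 × 10% = $33.70. Patient pays $833.70; OOP now $833.70.
Bill 2, $9,142: 10% coinsurance on $9,142 = $914.20. Patient owes $914.20 (running OOP $1,747.90).
Bill 3, $7,688: deductible met; 10% of $7,688 = $768.80. Adding that to $1,747.90 gives $2,516.70, past the $2,250 cap; patient pays only $2,250 − $1,747.90 = $502.10.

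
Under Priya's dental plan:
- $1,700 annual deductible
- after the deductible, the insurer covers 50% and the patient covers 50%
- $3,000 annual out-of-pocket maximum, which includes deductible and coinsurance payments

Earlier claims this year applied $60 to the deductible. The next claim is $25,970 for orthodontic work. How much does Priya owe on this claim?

$2,940

Remaining deductible: $1,700 − $60 = $1,640.
That leaves $25,970 − $1,640 = $24,330 for coinsurance.
50% of $24,330 = $12,165 falls to the patient.
That puts the patient's cost at $1,640 + $12,165 = $13,805 before any cap.
Adding $13,805 to the $60 already spent would give $13,865, which exceeds the $3,000 cap; the patient pays just $3,000 − $60 = $2,940.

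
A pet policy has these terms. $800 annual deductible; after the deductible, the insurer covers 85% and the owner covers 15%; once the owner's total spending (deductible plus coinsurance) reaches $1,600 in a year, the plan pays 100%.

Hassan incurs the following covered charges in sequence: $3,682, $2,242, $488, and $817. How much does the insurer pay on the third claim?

Bill 1, $3,682: $800 finishes the deductible; $2,882 goes to coinsurance; 15% of $2,882 = $432.30. Owner owes $1,232.30 (running OOP $1,232.30). Plan pays $3,682 − $1,232.30 = $2,449.70.
Bill 2, $2,242: deductible met; 15% of $2,242 = $336.30. Cost to owner: $336.30. OOP to date $1,568.60. Plan pays $2,242 − $336.30 = $1,905.70.
Bill 3, $488: deductible met; 15% of $488 = $73.20. OOP would hit $1,641.80 > $1,600, so the cap limits the owner to $1,600 − $1,568.60 = $31.40. Plan pays $488 − $31.40 = $456.60.

$456.60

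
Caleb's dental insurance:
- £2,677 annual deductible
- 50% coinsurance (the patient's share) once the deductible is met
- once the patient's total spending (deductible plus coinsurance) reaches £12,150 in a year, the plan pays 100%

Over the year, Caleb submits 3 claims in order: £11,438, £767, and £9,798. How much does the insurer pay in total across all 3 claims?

Claim 1 — £11,438: deductible takes £2,677, £8,761 remains; patient's 50% is £4,380.50. Patient pays £7,057.50; OOP now £7,057.50. Plan pays £11,438 − £7,057.50 = £4,380.50.
Claim 2 — £767: deductible already satisfied, so patient's share is 50% × £767 = £383.50. Patient pays £383.50; OOP now £7,441. Insurer: £767 − £383.50 = £383.50.
Claim 3 — £9,798: deductible already satisfied, so patient's share is 50% × £9,798 = £4,899. That would push OOP to £12,340, over the £12,150 cap, so patient pays £12,150 − £7,441 = £4,709. Plan pays £9,798 − £4,709 = £5,089.
Insurer total: £4,380.50 + £383.50 + £5,089 = £9,853.

£9,853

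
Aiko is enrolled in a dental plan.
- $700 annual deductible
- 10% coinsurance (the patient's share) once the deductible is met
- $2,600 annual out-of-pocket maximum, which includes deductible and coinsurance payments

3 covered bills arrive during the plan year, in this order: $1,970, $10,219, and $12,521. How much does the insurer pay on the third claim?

$11,769.90

#1 ($1,970): deductible takes $700, $1,270 remains; coinsurance $1,270 × 10% = $127. Cost to patient: $827. OOP to date $827. Insurer: $1,970 − $827 = $1,143.
#2 ($10,219): deductible met; 10% of $10,219 = $1,021.90. Patient pays $1,021.90; OOP now $1,848.90. Insurer: $10,219 − $1,021.90 = $9,197.10.
#3 ($12,521): deductible already satisfied, so patient's share is 10% × $12,521 = $1,252.10. Adding that to $1,848.90 gives $3,101, past the $2,600 cap; patient pays only $2,600 − $1,848.90 = $751.10. Plan pays $12,521 − $751.10 = $11,769.90.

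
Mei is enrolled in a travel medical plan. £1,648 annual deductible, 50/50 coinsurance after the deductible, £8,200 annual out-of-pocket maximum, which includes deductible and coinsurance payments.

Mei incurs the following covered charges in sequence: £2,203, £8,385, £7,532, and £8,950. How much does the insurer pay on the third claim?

£5,450

#1 (£2,203): deductible takes £1,648, £555 remains; 50% of £555 = £277.50. Traveler pays £1,925.50; OOP now £1,925.50. Plan pays £2,203 − £1,925.50 = £277.50.
#2 (£8,385): 50% coinsurance on £8,385 = £4,192.50. Cost to traveler: £4,192.50. OOP to date £6,118. Plan pays £8,385 − £4,192.50 = £4,192.50.
#3 (£7,532): deductible met; 50% of £7,532 = £3,766. Adding that to £6,118 gives £9,884, past the £8,200 cap; traveler pays only £8,200 − £6,118 = £2,082. Plan pays £7,532 − £2,082 = £5,450.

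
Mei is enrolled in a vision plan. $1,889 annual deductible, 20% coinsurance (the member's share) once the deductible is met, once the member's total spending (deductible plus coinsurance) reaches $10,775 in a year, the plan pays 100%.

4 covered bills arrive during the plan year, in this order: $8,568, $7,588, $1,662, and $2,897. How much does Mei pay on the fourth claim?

#1 ($8,568): $1,889 finishes the deductible; $6,679 goes to coinsurance; 20% of $6,679 = $1,335.80. Member pays $3,224.80; OOP now $3,224.80.
#2 ($7,588): deductible already satisfied, so member's share is 20% × $7,588 = $1,517.60. Member pays $1,517.60; OOP now $4,742.40.
#3 ($1,662): deductible met; 20% of $1,662 = $332.40. Member pays $332.40; OOP now $5,074.80.
#4 ($2,897): 20% coinsurance on $2,897 = $579.40. Member pays $579.40; OOP now $5,654.20.

$579.40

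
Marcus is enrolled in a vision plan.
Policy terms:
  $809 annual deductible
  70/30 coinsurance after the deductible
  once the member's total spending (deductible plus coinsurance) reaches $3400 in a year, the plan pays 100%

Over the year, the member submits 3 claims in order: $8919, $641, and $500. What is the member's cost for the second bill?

Claim 1 — $8919: $809 finishes the deductible; $8110 goes to coinsurance; 30% of $8110 = $2433. Cost to member: $3242. OOP to date $3242.
Claim 2 — $641: deductible met; 30% of $641 = $192.30. OOP would hit $3434.30 > $3400, so the cap limits the member to $3400 − $3242 = $158.

$158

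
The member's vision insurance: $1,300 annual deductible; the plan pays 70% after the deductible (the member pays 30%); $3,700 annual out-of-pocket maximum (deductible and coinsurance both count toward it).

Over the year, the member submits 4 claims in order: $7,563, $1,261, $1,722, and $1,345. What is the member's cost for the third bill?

Claim 1 ($7,563): $1,300 to deductible, leaving $6,263; coinsurance $6,263 × 30% = $1,878.90. Cost to member: $3,178.90. OOP to date $3,178.90.
Claim 2 ($1,261): deductible met; 30% of $1,261 = $378.30. Cost to member: $378.30. OOP to date $3,557.20.
Claim 3 ($1,722): 30% coinsurance on $1,722 = $516.60. OOP would hit $4,073.80 > $3,700, so the cap limits the member to $3,700 − $3,557.20 = $142.80.

$142.80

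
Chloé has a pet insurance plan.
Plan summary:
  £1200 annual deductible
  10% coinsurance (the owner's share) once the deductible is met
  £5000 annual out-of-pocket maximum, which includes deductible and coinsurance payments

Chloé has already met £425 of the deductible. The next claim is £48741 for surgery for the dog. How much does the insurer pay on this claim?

£44166

Remaining deductible: £1200 − £425 = £775.
The remaining £47966 (= £48741 − £775) moves to coinsurance.
Owner's 10% share of £47966 is £4796.60.
Owner responsibility before any cap: £775 + £4796.60 = £5571.60.
Adding £5571.60 to the £425 already spent would give £5996.60, which exceeds the £5000 cap; the owner pays just £5000 − £425 = £4575.
The insurer covers the remainder: £48741 − £4575 = £44166.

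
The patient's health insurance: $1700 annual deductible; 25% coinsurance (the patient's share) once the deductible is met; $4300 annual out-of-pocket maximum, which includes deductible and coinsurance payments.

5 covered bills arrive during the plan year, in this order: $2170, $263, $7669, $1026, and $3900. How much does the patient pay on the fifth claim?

Bill 1, $2170: deductible takes $1700, $470 remains; coinsurance $470 × 25% = $117.50. Cost to patient: $1817.50. OOP to date $1817.50.
Bill 2, $263: deductible already satisfied, so patient's share is 25% × $263 = $65.75. Cost to patient: $65.75. OOP to date $1883.25.
Bill 3, $7669: 25% coinsurance on $7669 = $1917.25. Cost to patient: $1917.25. OOP to date $3800.50.
Bill 4, $1026: deductible already satisfied, so patient's share is 25% × $1026 = $256.50. Patient pays $256.50; OOP now $4057.
Bill 5, $3900: deductible met; 25% of $3900 = $975. OOP would hit $5032 > $4300, so the cap limits the patient to $4300 − $4057 = $243.

$243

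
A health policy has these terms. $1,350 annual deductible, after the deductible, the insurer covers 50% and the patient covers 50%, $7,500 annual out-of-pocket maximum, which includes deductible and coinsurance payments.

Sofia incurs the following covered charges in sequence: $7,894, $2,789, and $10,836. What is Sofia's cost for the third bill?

Bill 1, $7,894: $1,350 to deductible, leaving $6,544; 50% of $6,544 = $3,272. Patient pays $4,622; OOP now $4,622.
Bill 2, $2,789: deductible met; 50% of $2,789 = $1,394.50. Patient pays $1,394.50; OOP now $6,016.50.
Bill 3, $10,836: deductible met; 50% of $10,836 = $5,418. That would push OOP to $11,434.50, over the $7,500 cap, so patient pays $7,500 − $6,016.50 = $1,483.50.

$1,483.50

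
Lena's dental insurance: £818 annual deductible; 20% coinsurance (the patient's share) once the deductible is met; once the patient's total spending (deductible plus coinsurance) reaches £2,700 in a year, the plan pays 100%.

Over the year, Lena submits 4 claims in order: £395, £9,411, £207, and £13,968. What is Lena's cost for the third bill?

#1 (£395): entire amount goes to the deductible. Patient pays £395; OOP now £395.
#2 (£9,411): deductible takes £423, £8,988 remains; 20% of £8,988 = £1,797.60. Cost to patient: £2,220.60. OOP to date £2,615.60.
#3 (£207): deductible met; 20% of £207 = £41.40. Patient owes £41.40 (running OOP £2,657).

£41.40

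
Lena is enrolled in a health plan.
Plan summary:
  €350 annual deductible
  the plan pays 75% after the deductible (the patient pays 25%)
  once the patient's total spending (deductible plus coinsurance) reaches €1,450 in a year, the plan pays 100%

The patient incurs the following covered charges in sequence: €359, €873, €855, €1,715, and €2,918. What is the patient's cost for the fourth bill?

Claim 1 (€359): deductible takes €350, €9 remains; coinsurance €9 × 25% = €2.25. Cost to patient: €352.25. OOP to date €352.25.
Claim 2 (€873): deductible already satisfied, so patient's share is 25% × €873 = €218.25. Patient pays €218.25; OOP now €570.50.
Claim 3 (€855): deductible met; 25% of €855 = €213.75. Patient pays €213.75; OOP now €784.25.
Claim 4 (€1,715): deductible met; 25% of €1,715 = €428.75. Cost to patient: €428.75. OOP to date €1,213.

€428.75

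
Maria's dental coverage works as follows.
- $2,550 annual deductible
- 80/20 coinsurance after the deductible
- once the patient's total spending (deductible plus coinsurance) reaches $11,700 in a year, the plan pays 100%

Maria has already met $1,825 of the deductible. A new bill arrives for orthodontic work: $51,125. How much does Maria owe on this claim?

$9,875

$1,825 of the $2,550 deductible is already met, leaving $725.
The remaining $50,400 (= $51,125 − $725) moves to coinsurance.
Coinsurance: $50,400 × 20% = $10,080.
Patient responsibility before any cap: $725 + $10,080 = $10,805.
Year-to-date out-of-pocket would reach $1,825 + $10,805 = $12,630, above the $11,700 maximum, so the patient pays only $11,700 − $1,825 = $9,875.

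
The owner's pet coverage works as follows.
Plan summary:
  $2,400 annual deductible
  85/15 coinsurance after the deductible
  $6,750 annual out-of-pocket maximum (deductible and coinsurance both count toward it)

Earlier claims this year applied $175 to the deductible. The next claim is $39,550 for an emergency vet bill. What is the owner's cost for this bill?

$175 of the $2,400 deductible is already met, leaving $2,225.
The remaining $37,325 (= $39,550 − $2,225) moves to coinsurance.
15% of $37,325 = $5,598.75 falls to the owner.
That puts the owner's cost at $2,225 + $5,598.75 = $7,823.75 before any cap.
Adding $7,823.75 to the $175 already spent would give $7,998.75, which exceeds the $6,750 cap; the owner pays just $6,750 − $175 = $6,575.

$6,575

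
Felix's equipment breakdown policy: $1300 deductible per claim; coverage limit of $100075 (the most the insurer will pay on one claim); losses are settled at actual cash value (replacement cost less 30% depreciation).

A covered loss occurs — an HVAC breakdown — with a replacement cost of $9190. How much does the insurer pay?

Depreciate 30%: the covered value is $9190 × 0.7 = $6433.
Less the $1300 deductible: $6433 − $1300 = $5133.
That's under the $100075 cap, so the insurer reimburses the full $5133.

$5133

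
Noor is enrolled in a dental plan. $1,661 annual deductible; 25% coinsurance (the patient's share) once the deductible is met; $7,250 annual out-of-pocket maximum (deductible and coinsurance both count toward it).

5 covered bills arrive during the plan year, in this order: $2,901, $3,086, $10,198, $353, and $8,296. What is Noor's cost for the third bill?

$2,549.50

Claim 1 — $2,901: $1,661 to deductible, leaving $1,240; 25% of $1,240 = $310. Cost to patient: $1,971. OOP to date $1,971.
Claim 2 — $3,086: deductible met; 25% of $3,086 = $771.50. Patient pays $771.50; OOP now $2,742.50.
Claim 3 — $10,198: deductible met; 25% of $10,198 = $2,549.50. Cost to patient: $2,549.50. OOP to date $5,292.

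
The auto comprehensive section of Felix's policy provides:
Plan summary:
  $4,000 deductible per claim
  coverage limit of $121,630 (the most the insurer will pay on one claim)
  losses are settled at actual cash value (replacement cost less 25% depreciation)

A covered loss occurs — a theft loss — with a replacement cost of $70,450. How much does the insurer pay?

Actual cash value after 25% depreciation: $70,450 × 75% = $52,837.50.
After the deductible, $52,837.50 − $4,000 = $48,837.50 remains.
$48,837.50 ≤ $121,630, so the limit doesn't bind; insurer pays $48,837.50.

$48,837.50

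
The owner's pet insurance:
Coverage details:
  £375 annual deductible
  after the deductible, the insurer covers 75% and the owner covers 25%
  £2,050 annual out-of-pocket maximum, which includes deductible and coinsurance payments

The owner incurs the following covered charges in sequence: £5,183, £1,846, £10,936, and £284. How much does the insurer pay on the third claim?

Claim 1 (£5,183): £375 to deductible, leaving £4,808; owner's 25% is £1,202. Owner owes £1,577 (running OOP £1,577). Plan pays £5,183 − £1,577 = £3,606.
Claim 2 (£1,846): deductible met; 25% of £1,846 = £461.50. Cost to owner: £461.50. OOP to date £2,038.50. Plan pays £1,846 − £461.50 = £1,384.50.
Claim 3 (£10,936): deductible met; 25% of £10,936 = £2,734. That would push OOP to £4,772.50, over the £2,050 cap, so owner pays £2,050 − £2,038.50 = £11.50. Insurer: £10,936 − £11.50 = £10,924.50.

£10,924.50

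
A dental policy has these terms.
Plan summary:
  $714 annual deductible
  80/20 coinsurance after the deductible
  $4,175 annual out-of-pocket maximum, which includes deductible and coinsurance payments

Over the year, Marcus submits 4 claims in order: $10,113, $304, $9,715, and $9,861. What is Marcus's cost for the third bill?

Claim 1 — $10,113: $714 to deductible, leaving $9,399; patient's 20% is $1,879.80. Cost to patient: $2,593.80. OOP to date $2,593.80.
Claim 2 — $304: deductible met; 20% of $304 = $60.80. Patient owes $60.80 (running OOP $2,654.60).
Claim 3 — $9,715: 20% coinsurance on $9,715 = $1,943. That would push OOP to $4,597.60, over the $4,175 cap, so patient pays $4,175 − $2,654.60 = $1,520.40.

$1,520.40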